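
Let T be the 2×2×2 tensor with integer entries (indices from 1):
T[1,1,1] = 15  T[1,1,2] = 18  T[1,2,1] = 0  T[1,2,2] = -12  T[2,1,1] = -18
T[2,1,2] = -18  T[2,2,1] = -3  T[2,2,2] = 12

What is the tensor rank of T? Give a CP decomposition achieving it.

Lower bound: in the mode-1 unfolding of T (rows indexed by i, columns by (j,k)) the 2×2 minor on rows i ∈ {1, 2}, columns (j,k) ∈ {(1,1), (1,2)} is det [[15, 18], [-18, -18]] = 54 ≠ 0, so that unfolding has rank ≥ 2 and hence rank(T) ≥ 2 (CP rank is at least every unfolding rank, though it can be larger).
Upper bound: with S_k = T[:,:,k], the two rank-1 terms a₁b₁ᵀ, a₂b₂ᵀ are the rank-1 members of the pencil x·S₁ + y·S₂.
det(x·S₁ + y·S₂) is −45·x² − 90·xy = (-45)·(x + 2·y)(x), vanishing at (x:y) = (2:-1) and (0:1).
M₁ = 2·S₁ − S₂ = [[12, 12], [-18, -18]] = 6·[2, -3][1, 1]ᵀ and M₂ = S₂ = [[18, -12], [-18, 12]] = 6·[1, -1][3, -2]ᵀ, so take a₁ = [2, -3], b₁ = [1, 1], a₂ = [1, -1], b₂ = [3, -2].
Each slice is an integer combination of E₁ = a₁b₁ᵀ and E₂ = a₂b₂ᵀ: S₁ = 3·E₁ + 3·E₂, S₂ = 6·E₂; reading off coefficients, c₁ = [3, 0] and c₂ = [3, 6].
Hence T = [2, -3] ⊗ [1, 1] ⊗ [3, 0] + [1, -1] ⊗ [3, -2] ⊗ [3, 6], so rank(T) ≤ 2.
These bounds meet, so rank(T) = 2.

rank(T) = 2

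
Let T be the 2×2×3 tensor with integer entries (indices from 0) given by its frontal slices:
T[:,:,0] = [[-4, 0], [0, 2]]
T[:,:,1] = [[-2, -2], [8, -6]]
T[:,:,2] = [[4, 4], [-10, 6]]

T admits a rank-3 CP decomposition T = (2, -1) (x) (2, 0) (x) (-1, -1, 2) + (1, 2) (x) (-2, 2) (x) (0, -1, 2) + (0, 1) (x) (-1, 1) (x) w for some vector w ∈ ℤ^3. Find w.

Subtract the known terms from T to get the rank-1 residual R = (0, 1) (x) (-1, 1) (x) w, so R[i,j,k] = a[i]·b[j]·w[k]. Pick indices with nonzero a[1]·b[0] = (1)·(-1) = -1. Only the fibre through (1,0,·) is needed: R[1,0,:] = T[1,0,:] − Σₗ aₗ[1]bₗ[0]cₗ = [0, 8, -10] − (-1)·(2)·(-1, -1, 2) − (2)·(-2)·(0, -1, 2) = [-2, 2, 2]. Then w[k] = R[1,0,k] / -1 for each k, giving w = [-2, 2, 2] / -1 = (2, -2, -2).

w = (2, -2, -2)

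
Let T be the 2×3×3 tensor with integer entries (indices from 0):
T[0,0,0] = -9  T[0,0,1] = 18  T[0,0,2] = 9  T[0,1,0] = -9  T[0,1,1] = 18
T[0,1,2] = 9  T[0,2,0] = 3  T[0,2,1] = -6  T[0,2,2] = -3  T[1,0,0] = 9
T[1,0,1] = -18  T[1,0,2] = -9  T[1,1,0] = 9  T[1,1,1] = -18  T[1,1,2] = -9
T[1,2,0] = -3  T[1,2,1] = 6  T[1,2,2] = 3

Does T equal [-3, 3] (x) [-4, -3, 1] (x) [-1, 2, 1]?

No

Reconstruct entry (0,0,0) from the claimed factors: Σₗ aₗ[0]bₗ[0]cₗ[0] = (-3)·(-4)·(-1) = -12, but T[0,0,0] = -9. The claim is false.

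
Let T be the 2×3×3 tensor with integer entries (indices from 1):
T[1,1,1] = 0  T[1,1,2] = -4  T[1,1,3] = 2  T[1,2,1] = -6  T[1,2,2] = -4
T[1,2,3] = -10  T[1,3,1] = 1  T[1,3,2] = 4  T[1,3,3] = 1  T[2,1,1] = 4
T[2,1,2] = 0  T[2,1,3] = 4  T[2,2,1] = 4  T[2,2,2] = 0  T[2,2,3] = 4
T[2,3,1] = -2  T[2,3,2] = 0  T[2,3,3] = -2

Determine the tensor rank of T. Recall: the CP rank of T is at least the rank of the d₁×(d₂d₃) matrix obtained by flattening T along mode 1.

Lower bound: the mode-3 unfolding of T (rows indexed by k, columns by (i,j) = (1,1), (1,2), (1,3), (2,1), (2,2), (2,3)) is [[0, -6, 1, 4, 4, -2], [-4, -4, 4, 0, 0, 0], [2, -10, 1, 4, 4, -2]].
There the 3×3 minor on rows k ∈ {1, 2, 3}, columns (i,j) ∈ {(1,1), (1,2), (1,3)} is det [[0, -6, 1], [-4, -4, 4], [2, -10, 1]] = -24 ≠ 0, so this unfolding has rank ≥ 3; CP rank is at least every unfolding rank, so rank(T) ≥ 3. (Unfolding ranks only ever bound the CP rank from below — rank(T) can be strictly larger than all of them — so the matching upper bound has to come from an explicit 3-term decomposition.)
Upper bound: T is a sum of 3 rank-1 terms, T = (1, -2) (x) (2, 2, -1) (x) (-1, 0, -1) + (1, 0) (x) (1, -2, 0) (x) (2, 0, 4) + (1, 0) (x) (1, 1, -1) (x) (0, -4, 0) (one valid choice — decompositions are not unique — normalised so each a, b is primitive with positive first nonzero entry; check it by expanding all entries), so rank(T) ≤ 3.
These bounds meet, so rank(T) = 3.

3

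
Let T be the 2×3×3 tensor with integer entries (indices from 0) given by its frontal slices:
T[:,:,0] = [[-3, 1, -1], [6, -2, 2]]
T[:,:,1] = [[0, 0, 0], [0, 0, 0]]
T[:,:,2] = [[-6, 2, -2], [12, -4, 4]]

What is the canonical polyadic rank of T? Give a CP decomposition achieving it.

rank(T) = 1

Lower bound: T ≠ 0 (e.g. T[0,0,0] = -3), so rank(T) ≥ 1.
Upper bound: if T = a ⊗ b ⊗ c then every fibre of T is a multiple of the corresponding factor, so read the factors off the fibres through the nonzero entry T[0,0,0] = -3.
The mode-1 fibre T[:,0,0] = [-3, 6] gives a = (1, -2) (primitive direction); the mode-2 fibre T[0,:,0] = [-3, 1, -1] gives b = (3, -1, 1); then c[k] = T[0,0,k] / (a[0]·b[0]) = [-3, 0, -6] / 3 = (-1, 0, -2).
Expanding (1, -2) ⊗ (3, -1, 1) ⊗ (-1, 0, -2) reproduces all 18 entries of T, so T = (1, -2) ⊗ (3, -1, 1) ⊗ (-1, 0, -2) and rank(T) ≤ 1.
These bounds meet, so rank(T) = 1.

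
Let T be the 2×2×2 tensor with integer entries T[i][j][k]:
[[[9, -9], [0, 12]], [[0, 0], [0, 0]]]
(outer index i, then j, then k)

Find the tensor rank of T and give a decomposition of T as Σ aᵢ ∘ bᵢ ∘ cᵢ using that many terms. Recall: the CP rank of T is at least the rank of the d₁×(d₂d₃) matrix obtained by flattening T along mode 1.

rank(T) = 2

Lower bound: in the mode-2 unfolding of T (rows indexed by j, columns by (i,k)) the 2×2 minor on rows j ∈ {0, 1}, columns (i,k) ∈ {(0,0), (0,1)} is det [[9, -9], [0, 12]] = 108 ≠ 0, so that unfolding has rank ≥ 2 and hence rank(T) ≥ 2 (CP rank is at least every unfolding rank, though it can be larger).
Upper bound: T[i,:,:] = a[i]·M for every slice, with a = [1, 0] and M = [[9, -9], [0, 12]] (rows j, columns k).
Splitting M by its rows (j = 0, 1), M = [1, 0][9, -9]ᵀ + [0, 1][0, 12]ᵀ.
Hence T = [1, 0] ∘ [1, 0] ∘ [9, -9] + [1, 0] ∘ [0, 1] ∘ [0, 12], so rank(T) ≤ 2.
These bounds meet, so rank(T) = 2.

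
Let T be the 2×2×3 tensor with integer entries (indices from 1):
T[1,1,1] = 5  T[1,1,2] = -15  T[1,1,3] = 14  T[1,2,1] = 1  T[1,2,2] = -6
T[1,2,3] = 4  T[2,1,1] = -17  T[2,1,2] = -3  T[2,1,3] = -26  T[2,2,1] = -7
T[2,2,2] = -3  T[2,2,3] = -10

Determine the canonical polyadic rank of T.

2

Lower bound: the mode-1 unfolding of T (rows indexed by i, columns by (j,k) = (1,1), (1,2), (1,3), (2,1), (2,2), (2,3)) is [[5, -15, 14, 1, -6, 4], [-17, -3, -26, -7, -3, -10]].
There the 2×2 minor on rows i ∈ {1, 2}, columns (j,k) ∈ {(1,1), (1,2)} is det [[5, -15], [-17, -3]] = -270 ≠ 0, so this unfolding has rank ≥ 2; CP rank is at least every unfolding rank, so rank(T) ≥ 2. (This is only a lower bound: in general the CP rank may exceed every unfolding rank, so we still need to exhibit 2 rank-1 terms summing to T.)
Upper bound — finding two terms. Write S_k = T[:,:,k] for the frontal slices: S₁ = [[5, 1], [-17, -7]], S₂ = [[-15, -6], [-3, -3]], S₃ = [[14, 4], [-26, -10]].
If T = a₁ ⊗ b₁ ⊗ c₁ + a₂ ⊗ b₂ ⊗ c₂ then each S_k = c₁[k]·a₁b₁ᵀ + c₂[k]·a₂b₂ᵀ. S₁ and S₂ are linearly independent, so a₁b₁ᵀ and a₂b₂ᵀ must span the same plane of matrices: they are the rank-1 matrices of the form x·S₁ + y·S₂.
det(x·S₁ + y·S₂) is −18·x² − 9·xy + 27·y² = (-9)·(2·x + 3·y)(x − y), vanishing at (x:y) = (3:-2) and (1:1).
M₁ = 3·S₁ − 2·S₂ = [[45, 15], [-45, -15]] = 15·(1, -1)(3, 1)ᵀ and M₂ = S₁ + S₂ = [[-10, -5], [-20, -10]] = (-5)·(1, 2)(2, 1)ᵀ, so take a₁ = (1, -1), b₁ = (3, 1), a₂ = (1, 2), b₂ = (2, 1).
Each slice is an integer combination of E₁ = a₁b₁ᵀ and E₂ = a₂b₂ᵀ: S₁ = 3·E₁ − 2·E₂, S₂ = −3·E₁ − 3·E₂, S₃ = 6·E₁ − 2·E₂; reading off coefficients, c₁ = (3, -3, 6) and c₂ = (-2, -3, -2).
Hence T = (1, -1) ⊗ (3, 1) ⊗ (3, -3, 6) + (1, 2) ⊗ (2, 1) ⊗ (-2, -3, -2), so rank(T) ≤ 2.
These bounds meet, so rank(T) = 2.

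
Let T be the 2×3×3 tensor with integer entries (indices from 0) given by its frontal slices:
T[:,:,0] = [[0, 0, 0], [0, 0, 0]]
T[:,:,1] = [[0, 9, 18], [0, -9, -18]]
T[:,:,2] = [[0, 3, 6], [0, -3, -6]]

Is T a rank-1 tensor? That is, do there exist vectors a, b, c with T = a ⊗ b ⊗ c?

Yes

If T = a ⊗ b ⊗ c then every fibre of T is a multiple of the corresponding factor, so read the factors off the fibres through the nonzero entry T[0,1,1] = 9.
The mode-1 fibre T[:,1,1] = [9, -9] gives a = [1, -1] (primitive direction); the mode-2 fibre T[0,:,1] = [0, 9, 18] gives b = [0, 1, 2]; then c[k] = T[0,1,k] / (a[0]·b[1]) = [0, 9, 3] / 1 = [0, 9, 3].
Expanding [1, -1] ⊗ [0, 1, 2] ⊗ [0, 9, 3] reproduces all 18 entries of T, so T = [1, -1] ⊗ [0, 1, 2] ⊗ [0, 9, 3] and rank(T) ≤ 1.
Equivalently every frontal slice T[:,:,k] is c[k] times the rank-1 matrix [1, -1] ⊗ [0, 1, 2]. So T has rank 1 (it is nonzero).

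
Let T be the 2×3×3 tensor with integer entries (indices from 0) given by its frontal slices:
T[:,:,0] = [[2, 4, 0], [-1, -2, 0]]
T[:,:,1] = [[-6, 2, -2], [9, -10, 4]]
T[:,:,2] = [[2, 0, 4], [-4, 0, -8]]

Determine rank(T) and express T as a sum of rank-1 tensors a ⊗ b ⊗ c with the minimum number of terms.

Lower bound: the mode-2 unfolding of T (rows indexed by j, columns by (i,k) = (0,0), (0,1), (0,2), (1,0), (1,1), (1,2)) is [[2, -6, 2, -1, 9, -4], [4, 2, 0, -2, -10, 0], [0, -2, 4, 0, 4, -8]].
There the 3×3 minor on rows j ∈ {0, 1, 2}, columns (i,k) ∈ {(0,0), (0,1), (0,2)} is det [[2, -6, 2], [4, 2, 0], [0, -2, 4]] = 96 ≠ 0, so this unfolding has rank ≥ 3; CP rank is at least every unfolding rank, so rank(T) ≥ 3. (This is only a lower bound: in general the CP rank may exceed every unfolding rank, so we still need to exhibit 3 rank-1 terms summing to T.)
Upper bound: T is a sum of 3 rank-1 terms, T = (1, -2) ⊗ (0, 1, 1) ⊗ (0, 2, 2) + (1, -2) ⊗ (1, -1, 1) ⊗ (0, -4, 2) + (2, -1) ⊗ (1, 2, 0) ⊗ (1, -1, 0) (written with every a and b primitive with positive leading entry and the scale carried by c; CP decompositions are not unique, and this one is verified by expanding entrywise), so rank(T) ≤ 3.
These bounds meet, so rank(T) = 3.
Check entry T[0,0,2] = 2: (1)·(0)·(2) + (1)·(1)·(2) + (2)·(1)·(0) = 2.

rank(T) = 3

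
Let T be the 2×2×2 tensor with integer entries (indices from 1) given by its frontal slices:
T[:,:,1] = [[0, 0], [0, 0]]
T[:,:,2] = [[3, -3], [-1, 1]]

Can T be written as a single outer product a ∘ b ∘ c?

If T = a ∘ b ∘ c then every fibre of T is a multiple of the corresponding factor, so read the factors off the fibres through the nonzero entry T[1,1,2] = 3.
The mode-1 fibre T[:,1,2] = [3, -1] gives a = (3, -1) (primitive direction); the mode-2 fibre T[1,:,2] = [3, -3] gives b = (1, -1); then c[k] = T[1,1,k] / (a[1]·b[1]) = [0, 3] / 3 = (0, 1).
Expanding (3, -1) ∘ (1, -1) ∘ (0, 1) reproduces all 8 entries of T, so T = (3, -1) ∘ (1, -1) ∘ (0, 1) and rank(T) ≤ 1.
Equivalently every frontal slice T[:,:,k] is c[k] times the rank-1 matrix (3, -1) ∘ (1, -1). So T has rank 1 (it is nonzero).

Yes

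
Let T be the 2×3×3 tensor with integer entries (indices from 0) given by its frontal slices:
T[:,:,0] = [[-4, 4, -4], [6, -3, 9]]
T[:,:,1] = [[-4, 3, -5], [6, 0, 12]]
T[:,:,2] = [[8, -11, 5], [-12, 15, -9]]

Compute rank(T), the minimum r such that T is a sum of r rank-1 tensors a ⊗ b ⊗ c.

Lower bound: the mode-2 unfolding of T (rows indexed by j, columns by (i,k) = (0,0), (0,1), (0,2), (1,0), (1,1), (1,2)) is [[-4, -4, 8, 6, 6, -12], [4, 3, -11, -3, 0, 15], [-4, -5, 5, 9, 12, -9]].
There the 2×2 minor on rows j ∈ {0, 1}, columns (i,k) ∈ {(0,0), (0,1)} is det [[-4, -4], [4, 3]] = 4 ≠ 0, so this unfolding has rank ≥ 2; CP rank is at least every unfolding rank, so rank(T) ≥ 2. (Unfolding ranks only ever bound the CP rank from below — rank(T) can be strictly larger than all of them — so the matching upper bound has to come from an explicit 2-term decomposition.)
Upper bound — finding two terms. Write S_k = T[:,:,k] for the frontal slices: S₀ = [[-4, 4, -4], [6, -3, 9]], S₁ = [[-4, 3, -5], [6, 0, 12]], S₂ = [[8, -11, 5], [-12, 15, -9]].
If T = a₁ ⊗ b₁ ⊗ c₁ + a₂ ⊗ b₂ ⊗ c₂ then each S_k = c₁[k]·a₁b₁ᵀ + c₂[k]·a₂b₂ᵀ. S₀ and S₁ are linearly independent, so a₁b₁ᵀ and a₂b₂ᵀ must span the same plane of matrices: they are the rank-1 matrices of the form x·S₀ + y·S₁.
The 2×2 minor of x·S₀ + y·S₁ on rows {0,1}, columns {0,1} is −12·x² − 30·xy − 18·y² = (-6)·(2·x + 3·y)(x + y), vanishing at (x:y) = (3:-2) and (1:-1).
M₁ = 3·S₀ − 2·S₁ = [[-4, 6, -2], [6, -9, 3]] = −(2, -3)(2, -3, 1)ᵀ and M₂ = S₀ − S₁ = [[0, 1, 1], [0, -3, -3]] = (1, -3)(0, 1, 1)ᵀ, so take a₁ = (2, -3), b₁ = (2, -3, 1), a₂ = (1, -3), b₂ = (0, 1, 1).
Each slice is an integer combination of E₁ = a₁b₁ᵀ and E₂ = a₂b₂ᵀ: S₀ = −E₁ − 2·E₂, S₁ = −E₁ − 3·E₂, S₂ = 2·E₁ + E₂; reading off coefficients, c₁ = (-1, -1, 2) and c₂ = (-2, -3, 1).
Hence T = (2, -3) ⊗ (2, -3, 1) ⊗ (-1, -1, 2) + (1, -3) ⊗ (0, 1, 1) ⊗ (-2, -3, 1), so rank(T) ≤ 2.
These bounds meet, so rank(T) = 2.
Check entry T[1,2,1] = 12: (-3)·(1)·(-1) + (-3)·(1)·(-3) = 12.

2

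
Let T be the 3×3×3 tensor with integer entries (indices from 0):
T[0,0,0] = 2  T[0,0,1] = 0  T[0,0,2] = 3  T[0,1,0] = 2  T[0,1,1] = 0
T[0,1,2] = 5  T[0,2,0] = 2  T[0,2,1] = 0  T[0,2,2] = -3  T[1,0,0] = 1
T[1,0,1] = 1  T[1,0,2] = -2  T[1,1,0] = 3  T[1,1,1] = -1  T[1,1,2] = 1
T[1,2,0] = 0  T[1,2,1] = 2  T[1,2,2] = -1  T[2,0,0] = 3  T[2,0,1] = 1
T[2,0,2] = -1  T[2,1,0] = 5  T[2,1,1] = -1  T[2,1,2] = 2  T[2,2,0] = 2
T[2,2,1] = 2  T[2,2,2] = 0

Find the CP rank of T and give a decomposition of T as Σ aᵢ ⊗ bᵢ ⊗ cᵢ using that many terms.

rank(T) = 3

Lower bound: the mode-2 unfolding of T (rows indexed by j, columns by (i,k) = (0,0), (0,1), (0,2), (1,0), (1,1), (1,2), (2,0), (2,1), (2,2)) is [[2, 0, 3, 1, 1, -2, 3, 1, -1], [2, 0, 5, 3, -1, 1, 5, -1, 2], [2, 0, -3, 0, 2, -1, 2, 2, 0]].
There the 3×3 minor on rows j ∈ {0, 1, 2}, columns (i,k) ∈ {(0,0), (0,2), (1,0)} is det [[2, 3, 1], [2, 5, 3], [2, -3, 0]] = 20 ≠ 0, so this unfolding has rank ≥ 3; CP rank is at least every unfolding rank, so rank(T) ≥ 3. (Flattening ranks never certify an upper bound on CP rank; for that we must actually write T with 3 rank-1 terms.)
Upper bound: T is a sum of 3 rank-1 terms, T = [0, 1, 1] ⊗ [1, -1, 2] ⊗ [-1, 1, -2] + [1, 1, 2] ⊗ [1, 1, 1] ⊗ [2, 0, 1] + [2, -1, -1] ⊗ [1, 2, -2] ⊗ [0, 0, 1] (one valid choice — decompositions are not unique — normalised so each a, b is primitive with positive first nonzero entry; check it by expanding all entries), so rank(T) ≤ 3.
These bounds meet, so rank(T) = 3.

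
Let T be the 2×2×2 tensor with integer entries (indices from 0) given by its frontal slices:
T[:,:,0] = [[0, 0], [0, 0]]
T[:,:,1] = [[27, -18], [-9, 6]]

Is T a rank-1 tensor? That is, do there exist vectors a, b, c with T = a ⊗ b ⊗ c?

If T = a ⊗ b ⊗ c then every fibre of T is a multiple of the corresponding factor, so read the factors off the fibres through the nonzero entry T[0,0,1] = 27.
The mode-1 fibre T[:,0,1] = [27, -9] gives a = (3, -1) (primitive direction); the mode-2 fibre T[0,:,1] = [27, -18] gives b = (3, -2); then c[k] = T[0,0,k] / (a[0]·b[0]) = [0, 27] / 9 = (0, 3).
Expanding (3, -1) ⊗ (3, -2) ⊗ (0, 3) reproduces all 8 entries of T, so T = (3, -1) ⊗ (3, -2) ⊗ (0, 3) and rank(T) ≤ 1.
Equivalently every frontal slice T[:,:,k] is c[k] times the rank-1 matrix (3, -1) ⊗ (3, -2). So T has rank 1 (it is nonzero).

Yes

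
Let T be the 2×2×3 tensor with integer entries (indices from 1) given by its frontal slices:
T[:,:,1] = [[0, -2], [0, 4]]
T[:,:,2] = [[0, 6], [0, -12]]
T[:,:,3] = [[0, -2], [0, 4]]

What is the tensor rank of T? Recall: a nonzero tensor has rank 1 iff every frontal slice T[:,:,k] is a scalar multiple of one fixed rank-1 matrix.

Lower bound: T ≠ 0 (e.g. T[1,2,1] = -2), so rank(T) ≥ 1.
Upper bound: if T = a (x) b (x) c then every fibre of T is a multiple of the corresponding factor, so read the factors off the fibres through the nonzero entry T[1,2,1] = -2.
The mode-1 fibre T[:,2,1] = [-2, 4] gives a = [1, -2] (primitive direction); the mode-2 fibre T[1,:,1] = [0, -2] gives b = [0, 1]; then c[k] = T[1,2,k] / (a[1]·b[2]) = [-2, 6, -2] / 1 = [-2, 6, -2].
Expanding [1, -2] (x) [0, 1] (x) [-2, 6, -2] reproduces all 12 entries of T, so T = [1, -2] (x) [0, 1] (x) [-2, 6, -2] and rank(T) ≤ 1.
These bounds meet, so rank(T) = 1.

1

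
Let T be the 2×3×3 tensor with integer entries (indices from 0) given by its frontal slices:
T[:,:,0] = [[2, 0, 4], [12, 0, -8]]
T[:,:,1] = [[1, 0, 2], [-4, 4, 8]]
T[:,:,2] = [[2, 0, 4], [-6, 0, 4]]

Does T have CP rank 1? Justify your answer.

The mode-3 unfolding of T (rows indexed by k, columns by (i,j) = (0,0), (0,1), (0,2), (1,0), (1,1), (1,2)) is [[2, 0, 4, 12, 0, -8], [1, 0, 2, -4, 4, 8], [2, 0, 4, -6, 0, 4]].
There the 3×3 minor on rows k ∈ {0, 1, 2}, columns (i,j) ∈ {(0,0), (1,0), (1,1)} is det [[2, 12, 0], [1, -4, 4], [2, -6, 0]] = 144 ≠ 0, so this unfolding has rank ≥ 3; CP rank is at least every unfolding rank, so rank(T) ≥ 3.
In particular rank(T) ≥ 3 > 1, so T is not rank-1.

No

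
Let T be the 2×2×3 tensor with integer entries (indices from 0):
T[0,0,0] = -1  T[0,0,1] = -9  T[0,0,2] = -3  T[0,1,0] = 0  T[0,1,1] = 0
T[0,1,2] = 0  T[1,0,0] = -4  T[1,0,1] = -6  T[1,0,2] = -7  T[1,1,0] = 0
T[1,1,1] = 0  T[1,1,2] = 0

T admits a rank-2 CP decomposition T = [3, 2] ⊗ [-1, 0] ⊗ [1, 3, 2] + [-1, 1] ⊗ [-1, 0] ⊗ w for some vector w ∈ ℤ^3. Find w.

w = [2, 0, 3]

Subtract the known terms from T to get the rank-1 residual R = [-1, 1] ⊗ [-1, 0] ⊗ w, so R[i,j,k] = a[i]·b[j]·w[k]. Pick indices with nonzero a[0]·b[0] = (-1)·(-1) = 1. Only the fibre through (0,0,·) is needed: R[0,0,:] = T[0,0,:] − Σₗ aₗ[0]bₗ[0]cₗ = [-1, -9, -3] − (3)·(-1)·[1, 3, 2] = [2, 0, 3]. Then w[k] = R[0,0,k] / 1 for each k, giving w = [2, 0, 3] / 1 = [2, 0, 3].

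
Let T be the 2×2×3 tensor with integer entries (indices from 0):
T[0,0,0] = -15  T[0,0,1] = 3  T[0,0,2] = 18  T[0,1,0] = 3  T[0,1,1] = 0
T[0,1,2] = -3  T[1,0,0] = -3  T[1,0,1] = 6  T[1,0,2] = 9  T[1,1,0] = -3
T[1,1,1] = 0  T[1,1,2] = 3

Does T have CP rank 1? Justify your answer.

No

The mode-1 unfolding of T (rows indexed by i, columns by (j,k) = (0,0), (0,1), (0,2), (1,0), (1,1), (1,2)) is [[-15, 3, 18, 3, 0, -3], [-3, 6, 9, -3, 0, 3]].
There the 2×2 minor on rows i ∈ {0, 1}, columns (j,k) ∈ {(0,0), (0,1)} is det [[-15, 3], [-3, 6]] = -81 ≠ 0, so this unfolding has rank ≥ 2; CP rank is at least every unfolding rank, so rank(T) ≥ 2.
In particular rank(T) ≥ 2 > 1, so T is not rank-1.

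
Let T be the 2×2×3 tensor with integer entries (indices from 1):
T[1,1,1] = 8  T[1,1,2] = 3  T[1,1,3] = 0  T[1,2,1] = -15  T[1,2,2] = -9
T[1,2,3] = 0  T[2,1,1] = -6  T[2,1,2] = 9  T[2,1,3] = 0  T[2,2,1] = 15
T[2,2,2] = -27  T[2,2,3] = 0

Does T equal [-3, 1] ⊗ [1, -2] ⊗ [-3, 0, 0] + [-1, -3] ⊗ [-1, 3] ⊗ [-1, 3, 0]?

Yes

Reconstruct entrywise from the claimed factors. For example, T[1,2,1] = -15 and Σₗ aₗ[1]bₗ[2]cₗ[1] = (-3)·(-2)·(-3) + (-1)·(3)·(-1) = -15; checking all 12 entries, every one matches. The claim holds.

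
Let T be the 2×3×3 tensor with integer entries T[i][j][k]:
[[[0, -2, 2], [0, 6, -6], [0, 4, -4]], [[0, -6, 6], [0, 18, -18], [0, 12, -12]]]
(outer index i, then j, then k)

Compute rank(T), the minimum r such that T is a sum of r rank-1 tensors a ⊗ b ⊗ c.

Lower bound: T ≠ 0 (e.g. T[0,0,1] = -2), so rank(T) ≥ 1.
Upper bound: if T = a ⊗ b ⊗ c then every fibre of T is a multiple of the corresponding factor, so read the factors off the fibres through the nonzero entry T[0,0,1] = -2.
The mode-1 fibre T[:,0,1] = [-2, -6] gives a = [1, 3] (primitive direction); the mode-2 fibre T[0,:,1] = [-2, 6, 4] gives b = [1, -3, -2]; then c[k] = T[0,0,k] / (a[0]·b[0]) = [0, -2, 2] / 1 = [0, -2, 2].
Expanding [1, 3] ⊗ [1, -3, -2] ⊗ [0, -2, 2] reproduces all 18 entries of T, so T = [1, 3] ⊗ [1, -3, -2] ⊗ [0, -2, 2] and rank(T) ≤ 1.
These bounds meet, so rank(T) = 1.
Check entry T[1,2,2] = -12: (3)·(-2)·(2) = -12.

1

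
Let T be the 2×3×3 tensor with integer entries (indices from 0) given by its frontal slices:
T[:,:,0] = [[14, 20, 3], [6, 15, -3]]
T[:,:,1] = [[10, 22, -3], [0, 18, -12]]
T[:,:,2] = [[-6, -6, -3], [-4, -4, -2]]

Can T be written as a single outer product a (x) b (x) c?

The mode-1 unfolding of T (rows indexed by i, columns by (j,k) = (0,0), (0,1), (0,2), (1,0), (1,1), (1,2), (2,0), (2,1), (2,2)) is [[14, 10, -6, 20, 22, -6, 3, -3, -3], [6, 0, -4, 15, 18, -4, -3, -12, -2]].
There the 2×2 minor on rows i ∈ {0, 1}, columns (j,k) ∈ {(0,0), (0,1)} is det [[14, 10], [6, 0]] = -60 ≠ 0, so this unfolding has rank ≥ 2; CP rank is at least every unfolding rank, so rank(T) ≥ 2.
In particular rank(T) ≥ 2 > 1, so T is not rank-1.

No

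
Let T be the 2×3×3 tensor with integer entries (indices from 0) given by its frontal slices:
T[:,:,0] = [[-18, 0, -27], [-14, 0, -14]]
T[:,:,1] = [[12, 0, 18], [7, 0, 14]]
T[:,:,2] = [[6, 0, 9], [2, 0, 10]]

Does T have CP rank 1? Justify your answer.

No

The mode-3 unfolding of T (rows indexed by k, columns by (i,j) = (0,0), (0,1), (0,2), (1,0), (1,1), (1,2)) is [[-18, 0, -27, -14, 0, -14], [12, 0, 18, 7, 0, 14], [6, 0, 9, 2, 0, 10]].
There the 2×2 minor on rows k ∈ {0, 1}, columns (i,j) ∈ {(0,0), (1,0)} is det [[-18, -14], [12, 7]] = 42 ≠ 0, so this unfolding has rank ≥ 2; CP rank is at least every unfolding rank, so rank(T) ≥ 2.
In particular rank(T) ≥ 2 > 1, so T is not rank-1.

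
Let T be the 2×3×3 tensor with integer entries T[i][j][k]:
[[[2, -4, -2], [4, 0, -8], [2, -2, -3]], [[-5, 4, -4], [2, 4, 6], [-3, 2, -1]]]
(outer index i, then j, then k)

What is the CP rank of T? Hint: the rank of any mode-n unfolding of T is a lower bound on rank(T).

3

Lower bound: the mode-3 unfolding of T (rows indexed by k, columns by (i,j) = (0,0), (0,1), (0,2), (1,0), (1,1), (1,2)) is [[2, 4, 2, -5, 2, -3], [-4, 0, -2, 4, 4, 2], [-2, -8, -3, -4, 6, -1]].
There the 3×3 minor on rows k ∈ {0, 1, 2}, columns (i,j) ∈ {(0,0), (0,1), (1,0)} is det [[2, 4, -5], [-4, 0, 4], [-2, -8, -4]] = -192 ≠ 0, so this unfolding has rank ≥ 3; CP rank is at least every unfolding rank, so rank(T) ≥ 3. (Unfolding ranks only ever bound the CP rank from below — rank(T) can be strictly larger than all of them — so the matching upper bound has to come from an explicit 3-term decomposition.)
Upper bound: T is a sum of 3 rank-1 terms, T = (0, 1) (x) (2, -2, 1) (x) (-2, -2, -1) + (1, -2) (x) (2, 0, 1) (x) (0, -2, 1) + (2, -1) (x) (1, 2, 1) (x) (1, 0, -2) (written with every a and b primitive with positive leading entry and the scale carried by c; CP decompositions are not unique, and this one is verified by expanding entrywise), so rank(T) ≤ 3.
These bounds meet, so rank(T) = 3.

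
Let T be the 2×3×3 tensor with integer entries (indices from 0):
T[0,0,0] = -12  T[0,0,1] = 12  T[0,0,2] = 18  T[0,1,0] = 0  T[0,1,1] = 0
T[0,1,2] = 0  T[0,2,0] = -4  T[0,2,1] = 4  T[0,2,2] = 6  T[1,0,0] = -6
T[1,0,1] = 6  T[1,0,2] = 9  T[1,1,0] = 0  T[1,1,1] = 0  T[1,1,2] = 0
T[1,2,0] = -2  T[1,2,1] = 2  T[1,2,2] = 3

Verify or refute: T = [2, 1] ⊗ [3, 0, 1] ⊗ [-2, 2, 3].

Reconstruct entrywise from the claimed factors. For example, T[1,0,2] = 9 and Σₗ aₗ[1]bₗ[0]cₗ[2] = (1)·(3)·(3) = 9; checking all 18 entries, every one matches. The claim holds.

Yes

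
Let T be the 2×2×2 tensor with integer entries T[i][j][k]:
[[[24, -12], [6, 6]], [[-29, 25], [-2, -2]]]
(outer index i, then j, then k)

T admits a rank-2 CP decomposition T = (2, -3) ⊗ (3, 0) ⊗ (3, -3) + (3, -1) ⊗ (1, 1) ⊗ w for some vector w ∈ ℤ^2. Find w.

Subtract the known terms from T to get the rank-1 residual R = (3, -1) ⊗ (1, 1) ⊗ w, so R[i,j,k] = a[i]·b[j]·w[k]. Pick indices with nonzero a[0]·b[0] = (3)·(1) = 3. Only the fibre through (0,0,·) is needed: R[0,0,:] = T[0,0,:] − Σₗ aₗ[0]bₗ[0]cₗ = [24, -12] − (2)·(3)·(3, -3) = [6, 6]. Then w[k] = R[0,0,k] / 3 for each k, giving w = [6, 6] / 3 = (2, 2).

w = (2, 2)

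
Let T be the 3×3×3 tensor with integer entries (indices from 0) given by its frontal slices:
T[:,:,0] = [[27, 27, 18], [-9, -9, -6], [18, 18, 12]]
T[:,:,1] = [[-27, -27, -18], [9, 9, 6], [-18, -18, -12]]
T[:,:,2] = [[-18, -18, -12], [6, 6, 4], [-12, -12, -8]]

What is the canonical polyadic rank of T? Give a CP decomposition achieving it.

Lower bound: T ≠ 0 (e.g. T[0,0,0] = 27), so rank(T) ≥ 1.
Upper bound: if T = a ⊗ b ⊗ c then every fibre of T is a multiple of the corresponding factor, so read the factors off the fibres through the nonzero entry T[0,0,0] = 27.
The mode-1 fibre T[:,0,0] = [27, -9, 18] gives a = [3, -1, 2] (primitive direction); the mode-2 fibre T[0,:,0] = [27, 27, 18] gives b = [3, 3, 2]; then c[k] = T[0,0,k] / (a[0]·b[0]) = [27, -27, -18] / 9 = [3, -3, -2].
Expanding [3, -1, 2] ⊗ [3, 3, 2] ⊗ [3, -3, -2] reproduces all 27 entries of T, so T = [3, -1, 2] ⊗ [3, 3, 2] ⊗ [3, -3, -2] and rank(T) ≤ 1.
These bounds meet, so rank(T) = 1.

rank(T) = 1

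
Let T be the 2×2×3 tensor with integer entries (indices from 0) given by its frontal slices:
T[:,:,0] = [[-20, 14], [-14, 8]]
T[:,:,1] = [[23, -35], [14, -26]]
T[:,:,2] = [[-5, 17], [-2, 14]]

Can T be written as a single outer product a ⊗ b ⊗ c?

No

The mode-3 unfolding of T (rows indexed by k, columns by (i,j) = (0,0), (0,1), (1,0), (1,1)) is [[-20, 14, -14, 8], [23, -35, 14, -26], [-5, 17, -2, 14]].
There the 2×2 minor on rows k ∈ {0, 1}, columns (i,j) ∈ {(0,0), (0,1)} is det [[-20, 14], [23, -35]] = 378 ≠ 0, so this unfolding has rank ≥ 2; CP rank is at least every unfolding rank, so rank(T) ≥ 2.
In particular rank(T) ≥ 2 > 1, so T is not rank-1.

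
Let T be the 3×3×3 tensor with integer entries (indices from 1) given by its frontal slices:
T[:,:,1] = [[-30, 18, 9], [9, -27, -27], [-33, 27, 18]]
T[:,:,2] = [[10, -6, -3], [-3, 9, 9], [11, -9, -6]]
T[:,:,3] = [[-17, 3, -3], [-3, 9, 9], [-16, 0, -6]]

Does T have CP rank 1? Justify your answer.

No

The mode-1 unfolding of T (rows indexed by i, columns by (j,k) = (1,1), (1,2), (1,3), (2,1), (2,2), (2,3), (3,1), (3,2), (3,3)) is [[-30, 10, -17, 18, -6, 3, 9, -3, -3], [9, -3, -3, -27, 9, 9, -27, 9, 9], [-33, 11, -16, 27, -9, 0, 18, -6, -6]].
There the 2×2 minor on rows i ∈ {1, 2}, columns (j,k) ∈ {(1,1), (1,3)} is det [[-30, -17], [9, -3]] = 243 ≠ 0, so this unfolding has rank ≥ 2; CP rank is at least every unfolding rank, so rank(T) ≥ 2.
In particular rank(T) ≥ 2 > 1, so T is not rank-1.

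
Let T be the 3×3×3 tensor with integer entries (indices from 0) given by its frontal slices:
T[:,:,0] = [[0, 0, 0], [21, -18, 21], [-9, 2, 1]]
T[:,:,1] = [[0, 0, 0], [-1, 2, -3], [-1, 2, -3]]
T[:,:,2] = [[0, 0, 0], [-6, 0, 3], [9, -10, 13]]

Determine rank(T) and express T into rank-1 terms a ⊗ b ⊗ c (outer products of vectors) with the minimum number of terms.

Lower bound: the mode-1 unfolding of T (rows indexed by i, columns by (j,k) = (0,0), (0,1), (0,2), (1,0), (1,1), (1,2), (2,0), (2,1), (2,2)) is [[0, 0, 0, 0, 0, 0, 0, 0, 0], [21, -1, -6, -18, 2, 0, 21, -3, 3], [-9, -1, 9, 2, 2, -10, 1, -3, 13]].
There the 2×2 minor on rows i ∈ {1, 2}, columns (j,k) ∈ {(0,0), (0,1)} is det [[21, -1], [-9, -1]] = -30 ≠ 0, so this unfolding has rank ≥ 2; CP rank is at least every unfolding rank, so rank(T) ≥ 2. (This is only a lower bound: in general the CP rank may exceed every unfolding rank, so we still need to exhibit 2 rank-1 terms summing to T.)
Upper bound — finding two terms. Write S_k = T[:,:,k] for the frontal slices: S₀ = [[0, 0, 0], [21, -18, 21], [-9, 2, 1]], S₁ = [[0, 0, 0], [-1, 2, -3], [-1, 2, -3]], S₂ = [[0, 0, 0], [-6, 0, 3], [9, -10, 13]].
If T = a₁ ⊗ b₁ ⊗ c₁ + a₂ ⊗ b₂ ⊗ c₂ then each S_k = c₁[k]·a₁b₁ᵀ + c₂[k]·a₂b₂ᵀ. S₀ and S₁ are linearly independent, so a₁b₁ᵀ and a₂b₂ᵀ must span the same plane of matrices: they are the rank-1 matrices of the form x·S₀ + y·S₁.
The 2×2 minor of x·S₀ + y·S₁ on rows {1,2}, columns {0,1} is −120·x² + 40·xy = (-40)·(3·x − y)(x), vanishing at (x:y) = (1:3) and (0:1).
M₁ = S₀ + 3·S₁ = [[0, 0, 0], [18, -12, 12], [-12, 8, -8]] = 2·[0, 3, -2][3, -2, 2]ᵀ and M₂ = S₁ = [[0, 0, 0], [-1, 2, -3], [-1, 2, -3]] = −[0, 1, 1][1, -2, 3]ᵀ, so take a₁ = [0, 3, -2], b₁ = [3, -2, 2], a₂ = [0, 1, 1], b₂ = [1, -2, 3].
Each slice is an integer combination of E₁ = a₁b₁ᵀ and E₂ = a₂b₂ᵀ: S₀ = 2·E₁ + 3·E₂, S₁ = −E₂, S₂ = −E₁ + 3·E₂; reading off coefficients, c₁ = [2, 0, -1] and c₂ = [3, -1, 3].
Hence T = [0, 3, -2] ⊗ [3, -2, 2] ⊗ [2, 0, -1] + [0, 1, 1] ⊗ [1, -2, 3] ⊗ [3, -1, 3], so rank(T) ≤ 2.
These bounds meet, so rank(T) = 2.
Check entry T[0,1,1] = 0: (0)·(-2)·(0) + (0)·(-2)·(-1) = 0.

rank(T) = 2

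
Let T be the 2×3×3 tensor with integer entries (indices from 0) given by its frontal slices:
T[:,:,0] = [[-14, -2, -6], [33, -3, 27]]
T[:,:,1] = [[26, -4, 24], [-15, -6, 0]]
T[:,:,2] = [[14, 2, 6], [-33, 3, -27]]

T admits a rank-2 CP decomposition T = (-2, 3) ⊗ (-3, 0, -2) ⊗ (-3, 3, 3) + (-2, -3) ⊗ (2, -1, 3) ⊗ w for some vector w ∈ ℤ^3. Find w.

Subtract the known terms from T to get the rank-1 residual R = (-2, -3) ⊗ (2, -1, 3) ⊗ w, so R[i,j,k] = a[i]·b[j]·w[k]. Pick indices with nonzero a[0]·b[0] = (-2)·(2) = -4. Only the fibre through (0,0,·) is needed: R[0,0,:] = T[0,0,:] − Σₗ aₗ[0]bₗ[0]cₗ = [-14, 26, 14] − (-2)·(-3)·(-3, 3, 3) = [4, 8, -4]. Then w[k] = R[0,0,k] / -4 for each k, giving w = [4, 8, -4] / -4 = (-1, -2, 1).

w = (-1, -2, 1)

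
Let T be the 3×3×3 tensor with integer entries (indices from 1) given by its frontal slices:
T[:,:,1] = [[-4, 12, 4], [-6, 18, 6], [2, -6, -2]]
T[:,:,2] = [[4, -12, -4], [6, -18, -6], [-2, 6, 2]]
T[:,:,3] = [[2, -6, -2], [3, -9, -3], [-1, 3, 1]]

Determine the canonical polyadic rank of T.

1

Lower bound: T ≠ 0 (e.g. T[1,1,1] = -4), so rank(T) ≥ 1.
Upper bound: if T = a ⊗ b ⊗ c then every fibre of T is a multiple of the corresponding factor, so read the factors off the fibres through the nonzero entry T[1,1,1] = -4.
The mode-1 fibre T[:,1,1] = [-4, -6, 2] gives a = (2, 3, -1) (primitive direction); the mode-2 fibre T[1,:,1] = [-4, 12, 4] gives b = (1, -3, -1); then c[k] = T[1,1,k] / (a[1]·b[1]) = [-4, 4, 2] / 2 = (-2, 2, 1).
Expanding (2, 3, -1) ⊗ (1, -3, -1) ⊗ (-2, 2, 1) reproduces all 27 entries of T, so T = (2, 3, -1) ⊗ (1, -3, -1) ⊗ (-2, 2, 1) and rank(T) ≤ 1.
These bounds meet, so rank(T) = 1.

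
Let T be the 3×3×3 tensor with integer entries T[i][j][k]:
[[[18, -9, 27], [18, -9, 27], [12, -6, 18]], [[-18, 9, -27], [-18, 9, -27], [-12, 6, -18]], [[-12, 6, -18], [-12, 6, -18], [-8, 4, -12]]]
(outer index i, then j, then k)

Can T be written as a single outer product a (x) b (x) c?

Yes

If T = a (x) b (x) c then every fibre of T is a multiple of the corresponding factor, so read the factors off the fibres through the nonzero entry T[0,0,0] = 18.
The mode-1 fibre T[:,0,0] = [18, -18, -12] gives a = [3, -3, -2] (primitive direction); the mode-2 fibre T[0,:,0] = [18, 18, 12] gives b = [3, 3, 2]; then c[k] = T[0,0,k] / (a[0]·b[0]) = [18, -9, 27] / 9 = [2, -1, 3].
Expanding [3, -3, -2] (x) [3, 3, 2] (x) [2, -1, 3] reproduces all 27 entries of T, so T = [3, -3, -2] (x) [3, 3, 2] (x) [2, -1, 3] and rank(T) ≤ 1.
Equivalently every frontal slice T[:,:,k] is c[k] times the rank-1 matrix [3, -3, -2] (x) [3, 3, 2]. So T has rank 1 (it is nonzero).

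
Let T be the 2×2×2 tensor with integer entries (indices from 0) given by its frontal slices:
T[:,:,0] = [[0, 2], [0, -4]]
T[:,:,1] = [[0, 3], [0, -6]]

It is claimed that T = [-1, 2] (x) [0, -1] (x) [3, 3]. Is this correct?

No

Reconstruct entry (0,1,0) from the claimed factors: Σₗ aₗ[0]bₗ[1]cₗ[0] = (-1)·(-1)·(3) = 3, but T[0,1,0] = 2. The claim is false.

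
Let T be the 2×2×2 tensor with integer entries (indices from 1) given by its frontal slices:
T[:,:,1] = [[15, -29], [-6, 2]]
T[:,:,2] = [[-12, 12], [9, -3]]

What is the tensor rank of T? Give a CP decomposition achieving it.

rank(T) = 2

Lower bound: the mode-3 unfolding of T (rows indexed by k, columns by (i,j) = (1,1), (1,2), (2,1), (2,2)) is [[15, -29, -6, 2], [-12, 12, 9, -3]].
There the 2×2 minor on rows k ∈ {1, 2}, columns (i,j) ∈ {(1,1), (1,2)} is det [[15, -29], [-12, 12]] = -168 ≠ 0, so this unfolding has rank ≥ 2; CP rank is at least every unfolding rank, so rank(T) ≥ 2. (This is only a lower bound: in general the CP rank may exceed every unfolding rank, so we still need to exhibit 2 rank-1 terms summing to T.)
Upper bound — finding two terms. Write S_k = T[:,:,k] for the frontal slices: S₁ = [[15, -29], [-6, 2]], S₂ = [[-12, 12], [9, -3]].
If T = a₁ (x) b₁ (x) c₁ + a₂ (x) b₂ (x) c₂ then each S_k = c₁[k]·a₁b₁ᵀ + c₂[k]·a₂b₂ᵀ. S₁ and S₂ are linearly independent, so a₁b₁ᵀ and a₂b₂ᵀ must span the same plane of matrices: they are the rank-1 matrices of the form x·S₁ + y·S₂.
det(x·S₁ + y·S₂) is −144·x² + 264·xy − 72·y² = (-24)·(2·x − 3·y)(3·x − y), vanishing at (x:y) = (3:2) and (1:3).
M₁ = 3·S₁ + 2·S₂ = [[21, -63], [0, 0]] = 21·[1, 0][1, -3]ᵀ and M₂ = S₁ + 3·S₂ = [[-21, 7], [21, -7]] = (-7)·[1, -1][3, -1]ᵀ, so take a₁ = [1, 0], b₁ = [1, -3], a₂ = [1, -1], b₂ = [3, -1].
Each slice is an integer combination of E₁ = a₁b₁ᵀ and E₂ = a₂b₂ᵀ: S₁ = 9·E₁ + 2·E₂, S₂ = −3·E₁ − 3·E₂; reading off coefficients, c₁ = [9, -3] and c₂ = [2, -3].
Hence T = [1, 0] (x) [1, -3] (x) [9, -3] + [1, -1] (x) [3, -1] (x) [2, -3], so rank(T) ≤ 2.
These bounds meet, so rank(T) = 2.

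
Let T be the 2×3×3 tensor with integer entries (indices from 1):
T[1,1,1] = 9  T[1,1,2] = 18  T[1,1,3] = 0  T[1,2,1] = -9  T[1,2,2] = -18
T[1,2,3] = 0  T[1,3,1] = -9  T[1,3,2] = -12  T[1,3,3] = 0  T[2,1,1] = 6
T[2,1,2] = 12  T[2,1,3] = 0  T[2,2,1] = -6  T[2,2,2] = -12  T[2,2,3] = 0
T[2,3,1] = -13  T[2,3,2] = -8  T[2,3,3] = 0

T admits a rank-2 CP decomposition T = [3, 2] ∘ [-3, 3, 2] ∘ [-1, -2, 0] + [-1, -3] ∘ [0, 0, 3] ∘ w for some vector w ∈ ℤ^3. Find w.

w = [1, 0, 0]

Subtract the known terms from T to get the rank-1 residual R = [-1, -3] ∘ [0, 0, 3] ∘ w, so R[i,j,k] = a[i]·b[j]·w[k]. Pick indices with nonzero a[1]·b[3] = (-1)·(3) = -3. Only the fibre through (1,3,·) is needed: R[1,3,:] = T[1,3,:] − Σₗ aₗ[1]bₗ[3]cₗ = [-9, -12, 0] − (3)·(2)·[-1, -2, 0] = [-3, 0, 0]. Then w[k] = R[1,3,k] / -3 for each k, giving w = [-3, 0, 0] / -3 = [1, 0, 0].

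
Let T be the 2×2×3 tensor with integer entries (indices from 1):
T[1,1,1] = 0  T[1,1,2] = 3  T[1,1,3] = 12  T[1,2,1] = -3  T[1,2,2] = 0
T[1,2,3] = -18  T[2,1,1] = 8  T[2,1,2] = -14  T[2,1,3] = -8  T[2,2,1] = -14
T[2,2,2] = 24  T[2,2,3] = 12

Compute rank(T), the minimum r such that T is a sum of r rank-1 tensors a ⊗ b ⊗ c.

Lower bound: in the mode-1 unfolding of T (rows indexed by i, columns by (j,k)) the 2×2 minor on rows i ∈ {1, 2}, columns (j,k) ∈ {(1,1), (1,2)} is det [[0, 3], [8, -14]] = -24 ≠ 0, so that unfolding has rank ≥ 2 and hence rank(T) ≥ 2 (CP rank is at least every unfolding rank, though it can be larger).
Upper bound: with S_k = T[:,:,k], the two rank-1 terms a₁b₁ᵀ, a₂b₂ᵀ are the rank-1 members of the pencil x·S₁ + y·S₂.
det(x·S₁ + y·S₂) is 24·x² − 84·xy + 72·y² = 12·(2·x − 3·y)(x − 2·y), vanishing at (x:y) = (3:2) and (2:1).
M₁ = 3·S₁ + 2·S₂ = [[6, -9], [-4, 6]] = [3, -2][2, -3]ᵀ and M₂ = 2·S₁ + S₂ = [[3, -6], [2, -4]] = [3, 2][1, -2]ᵀ, so take a₁ = [3, -2], b₁ = [2, -3], a₂ = [3, 2], b₂ = [1, -2].
Each slice is an integer combination of E₁ = a₁b₁ᵀ and E₂ = a₂b₂ᵀ: S₁ = −E₁ + 2·E₂, S₂ = 2·E₁ − 3·E₂, S₃ = 2·E₁; reading off coefficients, c₁ = [-1, 2, 2] and c₂ = [2, -3, 0].
Hence T = [3, -2] ⊗ [2, -3] ⊗ [-1, 2, 2] + [3, 2] ⊗ [1, -2] ⊗ [2, -3, 0], so rank(T) ≤ 2.
These bounds meet, so rank(T) = 2.

2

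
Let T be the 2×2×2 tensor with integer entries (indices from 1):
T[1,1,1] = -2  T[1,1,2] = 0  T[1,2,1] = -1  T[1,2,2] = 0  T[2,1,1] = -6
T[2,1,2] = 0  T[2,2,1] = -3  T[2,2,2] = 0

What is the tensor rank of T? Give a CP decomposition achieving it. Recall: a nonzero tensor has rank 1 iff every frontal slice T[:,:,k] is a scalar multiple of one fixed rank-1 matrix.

rank(T) = 1

Lower bound: T ≠ 0 (e.g. T[1,1,1] = -2), so rank(T) ≥ 1.
Upper bound: if T = a ⊗ b ⊗ c then every fibre of T is a multiple of the corresponding factor, so read the factors off the fibres through the nonzero entry T[1,1,1] = -2.
The mode-1 fibre T[:,1,1] = [-2, -6] gives a = [1, 3] (primitive direction); the mode-2 fibre T[1,:,1] = [-2, -1] gives b = [2, 1]; then c[k] = T[1,1,k] / (a[1]·b[1]) = [-2, 0] / 2 = [-1, 0].
Expanding [1, 3] ⊗ [2, 1] ⊗ [-1, 0] reproduces all 8 entries of T, so T = [1, 3] ⊗ [2, 1] ⊗ [-1, 0] and rank(T) ≤ 1.
These bounds meet, so rank(T) = 1.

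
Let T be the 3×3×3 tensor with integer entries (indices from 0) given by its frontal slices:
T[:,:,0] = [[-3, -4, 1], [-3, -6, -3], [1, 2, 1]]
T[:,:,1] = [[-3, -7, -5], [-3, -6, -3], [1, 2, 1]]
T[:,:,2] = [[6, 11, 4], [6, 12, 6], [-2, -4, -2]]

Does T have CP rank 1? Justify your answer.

No

The mode-1 unfolding of T (rows indexed by i, columns by (j,k) = (0,0), (0,1), (0,2), (1,0), (1,1), (1,2), (2,0), (2,1), (2,2)) is [[-3, -3, 6, -4, -7, 11, 1, -5, 4], [-3, -3, 6, -6, -6, 12, -3, -3, 6], [1, 1, -2, 2, 2, -4, 1, 1, -2]].
There the 2×2 minor on rows i ∈ {0, 1}, columns (j,k) ∈ {(0,0), (1,0)} is det [[-3, -4], [-3, -6]] = 6 ≠ 0, so this unfolding has rank ≥ 2; CP rank is at least every unfolding rank, so rank(T) ≥ 2.
In particular rank(T) ≥ 2 > 1, so T is not rank-1.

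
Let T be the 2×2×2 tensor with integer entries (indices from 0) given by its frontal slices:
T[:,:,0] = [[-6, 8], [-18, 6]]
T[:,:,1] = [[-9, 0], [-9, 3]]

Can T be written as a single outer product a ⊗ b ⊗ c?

No

The mode-2 unfolding of T (rows indexed by j, columns by (i,k) = (0,0), (0,1), (1,0), (1,1)) is [[-6, -9, -18, -9], [8, 0, 6, 3]].
There the 2×2 minor on rows j ∈ {0, 1}, columns (i,k) ∈ {(0,0), (0,1)} is det [[-6, -9], [8, 0]] = 72 ≠ 0, so this unfolding has rank ≥ 2; CP rank is at least every unfolding rank, so rank(T) ≥ 2.
In particular rank(T) ≥ 2 > 1, so T is not rank-1.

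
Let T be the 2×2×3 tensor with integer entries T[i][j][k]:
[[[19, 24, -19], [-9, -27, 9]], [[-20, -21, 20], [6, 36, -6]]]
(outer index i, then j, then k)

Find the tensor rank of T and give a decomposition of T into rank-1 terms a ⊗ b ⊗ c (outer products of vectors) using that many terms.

Lower bound: the mode-1 unfolding of T (rows indexed by i, columns by (j,k) = (0,0), (0,1), (0,2), (1,0), (1,1), (1,2)) is [[19, 24, -19, -9, -27, 9], [-20, -21, 20, 6, 36, -6]].
There the 2×2 minor on rows i ∈ {0, 1}, columns (j,k) ∈ {(0,0), (0,1)} is det [[19, 24], [-20, -21]] = 81 ≠ 0, so this unfolding has rank ≥ 2; CP rank is at least every unfolding rank, so rank(T) ≥ 2. (Flattening ranks never certify an upper bound on CP rank; for that we must actually write T with 2 rank-1 terms.)
Upper bound — finding two terms. Write S_k = T[:,:,k] for the frontal slices: S₀ = [[19, -9], [-20, 6]], S₁ = [[24, -27], [-21, 36]], S₂ = [[-19, 9], [20, -6]].
If T = a₁ ⊗ b₁ ⊗ c₁ + a₂ ⊗ b₂ ⊗ c₂ then each S_k = c₁[k]·a₁b₁ᵀ + c₂[k]·a₂b₂ᵀ. S₀ and S₁ are linearly independent, so a₁b₁ᵀ and a₂b₂ᵀ must span the same plane of matrices: they are the rank-1 matrices of the form x·S₀ + y·S₁.
det(x·S₀ + y·S₁) is −66·x² + 99·xy + 297·y² = (-33)·(x − 3·y)(2·x + 3·y), vanishing at (x:y) = (3:1) and (3:-2).
M₁ = 3·S₀ + S₁ = [[81, -54], [-81, 54]] = 27·[1, -1][3, -2]ᵀ and M₂ = 3·S₀ − 2·S₁ = [[9, 27], [-18, -54]] = 9·[1, -2][1, 3]ᵀ, so take a₁ = [1, -1], b₁ = [3, -2], a₂ = [1, -2], b₂ = [1, 3].
Each slice is an integer combination of E₁ = a₁b₁ᵀ and E₂ = a₂b₂ᵀ: S₀ = 6·E₁ + E₂, S₁ = 9·E₁ − 3·E₂, S₂ = −6·E₁ − E₂; reading off coefficients, c₁ = [6, 9, -6] and c₂ = [1, -3, -1].
Hence T = [1, -1] ⊗ [3, -2] ⊗ [6, 9, -6] + [1, -2] ⊗ [1, 3] ⊗ [1, -3, -1], so rank(T) ≤ 2.
These bounds meet, so rank(T) = 2.
Check entry T[1,0,1] = -21: (-1)·(3)·(9) + (-2)·(1)·(-3) = -21.

rank(T) = 2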